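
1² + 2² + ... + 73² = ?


n = 73
n(n+1)(2n+1)/6 = 73×74×147/6
= 794094/6 = 132349

Σk² = 132349


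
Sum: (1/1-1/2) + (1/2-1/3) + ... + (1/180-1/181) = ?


Telescoping: adjacent terms cancel.
= 1/1 - 1/181
= 1 - 1/181 = 180/181

Sum = 180/181


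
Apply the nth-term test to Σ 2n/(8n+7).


lim(n→∞) 2n/(8n+7) = 2/8 = 1/4  (divide numerator and denominator by n)
lim aₙ = 1/4 ≠ 0 → series DIVERGES

Diverges (lim aₙ = 1/4 ≠ 0)


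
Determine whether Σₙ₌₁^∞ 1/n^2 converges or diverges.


p-series test: Σ c/n^p converges if p > 1, diverges if p ≤ 1 (constant c > 0 doesn't affect convergence).
p = 2
2 > 1 → CONVERGES

Converges (p = 2 > 1)


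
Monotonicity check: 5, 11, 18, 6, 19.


Differences: 6, 7, -12, 13
Difference at position 1 is +6 (> 0) but position 3 is -12 (< 0) — sequence both rises and falls
→ NOT monotonic

Not monotonic


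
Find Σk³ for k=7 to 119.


Σₖ₌7^119 k³ = [119·120/2]² − [6·7/2]²
= 50979600 − 441 = 50979159

Σk³ = 50979159


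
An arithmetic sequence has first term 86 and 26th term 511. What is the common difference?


d = (aₙ - a₁)/(n-1)
= (511 - 86)/(26-1)
= 425/25 = 17

d = 17


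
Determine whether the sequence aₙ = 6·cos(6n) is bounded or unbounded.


For all n, -1 ≤ cos(6n) ≤ 1, so -6 ≤ 6·cos(6n) ≤ 6
Lower bound: -6, Upper bound: 6
The sequence IS bounded

Bounded (-6 ≤ aₙ ≤ 6)


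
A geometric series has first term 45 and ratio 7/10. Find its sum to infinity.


S∞ = a₁/(1-r) = 45/(1 - 7/10)
= 45/(3/10)
= 150

S∞ = 150


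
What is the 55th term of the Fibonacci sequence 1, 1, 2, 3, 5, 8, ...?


Fibonacci sequence: 1, 1, 2, 3, 5, 8, 13, 21, 34, 55, 89, ...
F(55) = 139583862445

F(55) = 139583862445


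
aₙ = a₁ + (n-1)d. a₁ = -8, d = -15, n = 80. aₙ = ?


aₙ = a₁ + (n-1)d
= -8 + (80-1)×-15
= -8 - 1185
= -1193

a_80 = -1193


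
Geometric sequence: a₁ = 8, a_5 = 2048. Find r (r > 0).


r^(n-1) = aₙ/a₁
r^4 = 2048/8 = 256
r = 256^(1/4)
= ±4; taking r > 0 gives r = 4

r = 4


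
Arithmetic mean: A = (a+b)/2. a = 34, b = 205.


AM = (34 + 205)/2 = 239/2 = 119.5

AM = 119.5


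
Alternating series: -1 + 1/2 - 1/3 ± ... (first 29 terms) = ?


S = -1 + 1/2 - 1/3 + 1/4 - 1/5 + 1/6 - 1/7 + 1/8 ± ...
= -0.7101
(Full series converges to -ln(2) ≈ -0.6931)

S_29 = -0.7101


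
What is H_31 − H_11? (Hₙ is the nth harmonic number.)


Σₖ₌12^31 1/k = 1/12 + 1/13 + 1/14 + ... + 1/31
= 72733748345767/72201776446800
≈ 1.0074

Sum = 72733748345767/72201776446800 ≈ 1.0074


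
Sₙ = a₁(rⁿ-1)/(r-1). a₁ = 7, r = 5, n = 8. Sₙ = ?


Sₙ = 7×(5^8 - 1)/(5 - 1)
= 7×(390625 - 1)/4
= 7×390624/4
= 683592

S_8 = 683592


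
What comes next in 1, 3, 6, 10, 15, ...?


Pattern: triangular numbers: n(n+1)/2
Terms: 1, 3, 6, 10, 15
Next term = 21

Next term = 21


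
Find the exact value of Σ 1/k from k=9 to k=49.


Σₖ₌9^49 1/k = 1/9 + 1/10 + 1/11 + ... + 1/49
= 5458496445241979692451/3099044504245996706400
≈ 1.7613

Sum = 5458496445241979692451/3099044504245996706400 ≈ 1.7613


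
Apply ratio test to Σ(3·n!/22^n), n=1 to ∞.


aₙ = 3·n!/22^n
a_{n+1}/aₙ = (n+1)!/22^(n+1) × 22^n/n!  (constant 3 cancels)
= (n+1)/22
L = lim(n→∞) (n+1)/22 = ∞
L > 1 → series DIVERGES

Diverges (ratio test: L = ∞ > 1)


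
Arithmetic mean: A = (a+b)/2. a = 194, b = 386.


AM = (194 + 386)/2 = 580/2 = 290

AM = 290


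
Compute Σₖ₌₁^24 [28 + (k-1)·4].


aₙ = 28 + (24-1)×4 = 120
Sₙ = n(a₁+aₙ)/2 = 24×(28+120)/2
= 24×148/2 = 1776

S_24 = 1776


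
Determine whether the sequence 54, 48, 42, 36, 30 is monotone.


Differences: -6, -6, -6, -6
All differences < 0 → strictly DECREASING

Monotonically decreasing


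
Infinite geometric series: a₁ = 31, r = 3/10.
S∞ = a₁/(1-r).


S∞ = a₁/(1-r) = 31/(1 - 3/10)
= 31/(7/10)
= 310/7

S∞ = 310/7


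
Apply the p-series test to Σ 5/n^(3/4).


p-series test: Σ c/n^p converges if p > 1, diverges if p ≤ 1 (constant c > 0 doesn't affect convergence).
p = 3/4
3/4 ≤ 1 → DIVERGES

Diverges (p = 3/4 ≤ 1)


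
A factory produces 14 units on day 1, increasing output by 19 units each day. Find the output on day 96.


aₙ = a₁ + (n-1)d
= 14 + (96-1)×19
= 14 + 1805
= 1819

a_96 = 1819


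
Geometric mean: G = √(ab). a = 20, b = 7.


GM = √(20×7) = √140 = 11.8322

GM = 11.8322


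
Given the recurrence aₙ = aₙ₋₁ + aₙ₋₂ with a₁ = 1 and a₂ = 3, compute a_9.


Computing iteratively: 1, 3, 4, 7, 11, 18, 29, 47, 76
a_9 = 76

a_9 = 76


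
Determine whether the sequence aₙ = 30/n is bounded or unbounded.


a₁ = 30, a₂ = 30/2, a₃ = 30/3, ...
0 < aₙ ≤ 30 for all n ≥ 1
Lower bound: 0, Upper bound: 30
The sequence IS bounded

Bounded (0 < aₙ ≤ 30)


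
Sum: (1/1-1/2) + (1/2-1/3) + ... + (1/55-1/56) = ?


Telescoping: adjacent terms cancel.
= 1/1 - 1/56
= 1 - 1/56 = 55/56

Sum = 55/56


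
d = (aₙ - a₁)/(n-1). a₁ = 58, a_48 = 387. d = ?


d = (aₙ - a₁)/(n-1)
= (387 - 58)/(48-1)
= 329/47 = 7

d = 7


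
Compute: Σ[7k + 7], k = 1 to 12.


Σ(7k+7) = 7·Σk + 7·n
= 7·78 + 7·12
= 546 + 84 = 630

Σ = 630


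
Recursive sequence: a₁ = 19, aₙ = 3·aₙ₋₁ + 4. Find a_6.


Computing step by step:
a_1 = 19
a_2 = 61
a_3 = 187
a_4 = 565
a_5 = 1699
a_6 = 5101


a_6 = 5101


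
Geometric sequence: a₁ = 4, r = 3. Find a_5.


aₙ = a₁·r^(n-1)
= 4×3^4
= 4×81
= 324

a_5 = 324


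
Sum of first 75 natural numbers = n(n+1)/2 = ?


n(n+1)/2 = 75×76/2 = 5700/2 = 2850

Σk = 2850


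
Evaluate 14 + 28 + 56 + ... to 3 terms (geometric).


Sₙ = 14×(2^3 - 1)/(2 - 1)
= 14×(8 - 1)/1
= 14×7/1
= 98

S_3 = 98


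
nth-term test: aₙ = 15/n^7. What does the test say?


lim(n→∞) 15/n^7 = 0
lim aₙ = 0 → nth-term test is INCONCLUSIVE
(Need other tests; this is actually a convergent p-series with p=7 > 1)

Inconclusive (lim aₙ = 0; need another test)


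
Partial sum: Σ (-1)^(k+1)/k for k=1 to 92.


S = 1 - 1/2 + 1/3 - 1/4 + 1/5 - 1/6 + 1/7 - 1/8 ± ...
= 0.6877
(Full series converges to +ln(2) ≈ +0.6931)

S_92 = 0.6877


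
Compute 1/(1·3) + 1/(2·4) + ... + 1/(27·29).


1/(k(k+2)) = (1/2)·(1/k - 1/(k+2)) (partial fractions)
Telescoping: Σ = (1/2)·(1 + 1/2 - 1/28 - 1/29) = 1161/1624

Sum = 1161/1624


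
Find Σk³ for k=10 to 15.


Σₖ₌10^15 k³ = [15·16/2]² − [9·10/2]²
= 14400 − 2025 = 12375

Σk³ = 12375


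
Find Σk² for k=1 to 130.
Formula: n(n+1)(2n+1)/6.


n = 130
n(n+1)(2n+1)/6 = 130×131×261/6
= 4444830/6 = 740805

Σk² = 740805


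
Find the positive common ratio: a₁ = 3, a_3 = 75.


r^(n-1) = aₙ/a₁
r^2 = 75/3 = 25
r = 25^(1/2)
= ±5; taking r > 0 gives r = 5

r = 5


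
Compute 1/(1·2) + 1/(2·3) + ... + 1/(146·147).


1/(k(k+1)) = 1/k - 1/(k+1) (partial fractions)
Telescoping: Σ = 1 - 1/147 = 146/147

Sum = 146/147


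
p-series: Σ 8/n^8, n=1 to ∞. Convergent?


p-series test: Σ c/n^p converges if p > 1, diverges if p ≤ 1 (constant c > 0 doesn't affect convergence).
p = 8
8 > 1 → CONVERGES

Converges (p = 8 > 1)


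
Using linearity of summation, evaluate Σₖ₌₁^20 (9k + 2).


Σ(9k+2) = 9·Σk + 2·n
= 9·210 + 2·20
= 1890 + 40 = 1930

Σ = 1930


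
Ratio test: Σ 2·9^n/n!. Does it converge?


aₙ = 2·9^n/n!
a_{n+1}/aₙ = 9^(n+1)/(n+1)! × n!/9^n  (constant 2 cancels)
= 9/(n+1)
L = lim(n→∞) 9/(n+1) = 0
L < 1 → series CONVERGES

Converges (ratio test: L = 0 < 1)


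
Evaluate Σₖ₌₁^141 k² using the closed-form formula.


n = 141
n(n+1)(2n+1)/6 = 141×142×283/6
= 5666226/6 = 944371

Σk² = 944371


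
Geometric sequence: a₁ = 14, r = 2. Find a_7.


aₙ = a₁·r^(n-1)
= 14×2^6
= 14×64
= 896

a_7 = 896


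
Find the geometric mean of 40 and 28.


GM = √(40×28) = √1120 = 33.4664

GM = 33.4664


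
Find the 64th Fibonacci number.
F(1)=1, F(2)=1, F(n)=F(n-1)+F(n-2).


Fibonacci sequence: 1, 1, 2, 3, 5, 8, 13, 21, 34, 55, 89, ...
F(64) = 10610209857723

F(64) = 10610209857723


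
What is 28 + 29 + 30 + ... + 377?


Σₖ₌28^377 k = Σₖ₌₁^377 k − Σₖ₌₁^27 k
= 377·378/2 − 27·28/2
= 71253 − 378 = 70875

Σk = 70875


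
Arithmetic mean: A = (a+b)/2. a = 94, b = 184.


AM = (94 + 184)/2 = 278/2 = 139

AM = 139


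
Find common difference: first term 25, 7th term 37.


d = (aₙ - a₁)/(n-1)
= (37 - 25)/(7-1)
= 12/6 = 2

d = 2


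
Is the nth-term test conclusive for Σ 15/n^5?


lim(n→∞) 15/n^5 = 0
lim aₙ = 0 → nth-term test is INCONCLUSIVE
(Need other tests; this is actually a convergent p-series with p=5 > 1)

Inconclusive (lim aₙ = 0; need another test)


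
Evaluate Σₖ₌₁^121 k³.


n(n+1)/2 = 121×122/2 = 7381
Σk³ = 7381² = 54479161

Σk³ = 54479161


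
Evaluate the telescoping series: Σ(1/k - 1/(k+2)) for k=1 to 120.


Telescoping with gap 2: two head and two tail terms survive.
= (1 + 1/2) - (1/121 + 1/122)
= 3/2 - 1/121 - 1/122 = 10950/7381

Sum = 10950/7381


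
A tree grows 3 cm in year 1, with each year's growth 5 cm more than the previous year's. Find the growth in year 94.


aₙ = a₁ + (n-1)d
= 3 + (94-1)×5
= 3 + 465
= 468

a_94 = 468


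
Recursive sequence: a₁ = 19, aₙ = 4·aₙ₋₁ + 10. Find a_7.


Computing step by step:
a_1 = 19
a_2 = 86
a_3 = 354
a_4 = 1426
a_5 = 5714
a_6 = 22866
a_7 = 91474


a_7 = 91474


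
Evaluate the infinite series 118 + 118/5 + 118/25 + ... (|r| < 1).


S∞ = a₁/(1-r) = 118/(1 - 1/5)
= 118/(4/5)
= 295/2

S∞ = 295/2


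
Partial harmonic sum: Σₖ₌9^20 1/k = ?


Σₖ₌9^20 1/k = 1/9 + 1/10 + 1/11 + ... + 1/20
= 68276701/77597520
≈ 0.8799

Sum = 68276701/77597520 ≈ 0.8799


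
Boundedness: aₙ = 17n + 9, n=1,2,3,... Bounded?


aₙ = 17n + 9 → as n→∞, aₙ→∞
No finite upper bound exists
The sequence is UNBOUNDED

Unbounded (aₙ → ∞ as n → ∞)


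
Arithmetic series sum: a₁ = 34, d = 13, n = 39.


aₙ = 34 + (39-1)×13 = 528
Sₙ = n(a₁+aₙ)/2 = 39×(34+528)/2
= 39×562/2 = 10959

S_39 = 10959


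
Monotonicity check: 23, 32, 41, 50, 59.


Differences: 9, 9, 9, 9
All differences > 0 → strictly INCREASING

Monotonically increasing


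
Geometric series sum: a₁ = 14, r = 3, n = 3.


Sₙ = 14×(3^3 - 1)/(3 - 1)
= 14×(27 - 1)/2
= 14×26/2
= 182

S_3 = 182


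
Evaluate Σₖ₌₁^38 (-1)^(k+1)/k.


S = 1 - 1/2 + 1/3 - 1/4 + 1/5 - 1/6 + 1/7 - 1/8 ± ...
= 0.6802
(Full series converges to +ln(2) ≈ +0.6931)

S_38 = 0.6802


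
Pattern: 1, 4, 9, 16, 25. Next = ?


Pattern: perfect squares: n²
Terms: 1, 4, 9, 16, 25
Next term = 36

Next term = 36


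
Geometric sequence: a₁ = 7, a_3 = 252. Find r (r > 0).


r^(n-1) = aₙ/a₁
r^2 = 252/7 = 36
r = 36^(1/2)
= ±6; taking r > 0 gives r = 6

r = 6


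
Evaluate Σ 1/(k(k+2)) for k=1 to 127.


1/(k(k+2)) = (1/2)·(1/k - 1/(k+2)) (partial fractions)
Telescoping: Σ = (1/2)·(1 + 1/2 - 1/128 - 1/129) = 24511/33024

Sum = 24511/33024


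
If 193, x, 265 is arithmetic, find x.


AM = (193 + 265)/2 = 458/2 = 229

AM = 229


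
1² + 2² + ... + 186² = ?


n = 186
n(n+1)(2n+1)/6 = 186×187×373/6
= 12973686/6 = 2162281

Σk² = 2162281


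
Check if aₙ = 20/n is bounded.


a₁ = 20, a₂ = 20/2, a₃ = 20/3, ...
0 < aₙ ≤ 20 for all n ≥ 1
Lower bound: 0, Upper bound: 20
The sequence IS bounded

Bounded (0 < aₙ ≤ 20)


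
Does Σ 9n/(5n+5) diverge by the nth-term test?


lim(n→∞) 9n/(5n+5) = 9/5 = 9/5  (divide numerator and denominator by n)
lim aₙ = 9/5 ≠ 0 → series DIVERGES

Diverges (lim aₙ = 9/5 ≠ 0)


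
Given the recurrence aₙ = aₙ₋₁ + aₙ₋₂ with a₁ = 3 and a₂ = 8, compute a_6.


Computing iteratively: 3, 8, 11, 19, 30, 49
a_6 = 49

a_6 = 49


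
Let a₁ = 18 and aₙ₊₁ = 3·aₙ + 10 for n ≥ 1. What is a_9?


Computing step by step:
a_1 = 18
a_2 = 64
a_3 = 202
a_4 = 616
a_5 = 1858
a_6 = 5584
a_7 = 16762
a_8 = 50296
a_9 = 150898


a_9 = 150898


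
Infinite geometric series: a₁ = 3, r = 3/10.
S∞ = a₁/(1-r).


S∞ = a₁/(1-r) = 3/(1 - 3/10)
= 3/(7/10)
= 30/7

S∞ = 30/7


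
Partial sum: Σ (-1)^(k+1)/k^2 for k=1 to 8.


S = 1 - 1/4 + 1/9 - 1/16 + 1/25 - 1/36 + 1/49 - 1/64
= 0.8156
(Full series converges to +π²/12 ≈ +0.8225)

S_8 = 0.8156


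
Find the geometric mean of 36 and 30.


GM = √(36×30) = √1080 = 32.8634

GM = 32.8634


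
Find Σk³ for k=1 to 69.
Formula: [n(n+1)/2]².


n(n+1)/2 = 69×70/2 = 2415
Σk³ = 2415² = 5832225

Σk³ = 5832225


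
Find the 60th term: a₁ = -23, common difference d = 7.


aₙ = a₁ + (n-1)d
= -23 + (60-1)×7
= -23 + 413
= 390

a_60 = 390


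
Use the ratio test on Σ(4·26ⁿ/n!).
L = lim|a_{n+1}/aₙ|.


aₙ = 4·26^n/n!
a_{n+1}/aₙ = 26^(n+1)/(n+1)! × n!/26^n  (constant 4 cancels)
= 26/(n+1)
L = lim(n→∞) 26/(n+1) = 0
L < 1 → series CONVERGES

Converges (ratio test: L = 0 < 1)


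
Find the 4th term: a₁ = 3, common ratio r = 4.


aₙ = a₁·r^(n-1)
= 3×4^3
= 3×64
= 192

a_4 = 192


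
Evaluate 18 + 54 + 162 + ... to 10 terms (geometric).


Sₙ = 18×(3^10 - 1)/(3 - 1)
= 18×(59049 - 1)/2
= 18×59048/2
= 531432

S_10 = 531432


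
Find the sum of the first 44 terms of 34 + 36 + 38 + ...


aₙ = 34 + (44-1)×2 = 120
Sₙ = n(a₁+aₙ)/2 = 44×(34+120)/2
= 44×154/2 = 3388

S_44 = 3388


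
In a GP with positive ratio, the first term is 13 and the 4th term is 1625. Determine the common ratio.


r^(n-1) = aₙ/a₁
r^3 = 1625/13 = 125
r = 125^(1/3)
= 5

r = 5


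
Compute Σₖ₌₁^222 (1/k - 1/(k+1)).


Telescoping: adjacent terms cancel.
= 1/1 - 1/223
= 1 - 1/223 = 222/223

Sum = 222/223


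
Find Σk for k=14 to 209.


Σₖ₌14^209 k = Σₖ₌₁^209 k − Σₖ₌₁^13 k
= 209·210/2 − 13·14/2
= 21945 − 91 = 21854

Σk = 21854


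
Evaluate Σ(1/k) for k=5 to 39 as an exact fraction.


Σₖ₌5^39 1/k = 1/5 + 1/6 + 1/7 + ... + 1/39
= 1054116518590033/485721041551200
≈ 2.1702

Sum = 1054116518590033/485721041551200 ≈ 2.1702


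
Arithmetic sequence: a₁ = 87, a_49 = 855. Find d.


d = (aₙ - a₁)/(n-1)
= (855 - 87)/(49-1)
= 768/48 = 16

d = 16


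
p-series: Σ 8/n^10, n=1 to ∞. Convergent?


p-series test: Σ c/n^p converges if p > 1, diverges if p ≤ 1 (constant c > 0 doesn't affect convergence).
p = 10
10 > 1 → CONVERGES

Converges (p = 10 > 1)


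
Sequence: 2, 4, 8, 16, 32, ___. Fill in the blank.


Pattern: powers of 2: 2ⁿ
Terms: 2, 4, 8, 16, 32
Next term = 64

Next term = 64


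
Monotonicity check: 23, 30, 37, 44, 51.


Differences: 7, 7, 7, 7
All differences > 0 → strictly INCREASING

Monotonically increasing


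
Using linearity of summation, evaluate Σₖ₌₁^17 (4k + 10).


Σ(4k+10) = 4·Σk + 10·n
= 4·153 + 10·17
= 612 + 170 = 782

Σ = 782


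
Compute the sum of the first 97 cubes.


n(n+1)/2 = 97×98/2 = 4753
Σk³ = 4753² = 22591009

Σk³ = 22591009


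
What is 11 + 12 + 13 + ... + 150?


Σₖ₌11^150 k = Σₖ₌₁^150 k − Σₖ₌₁^10 k
= 150·151/2 − 10·11/2
= 11325 − 55 = 11270

Σk = 11270


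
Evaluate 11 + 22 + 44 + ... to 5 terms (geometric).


Sₙ = 11×(2^5 - 1)/(2 - 1)
= 11×(32 - 1)/1
= 11×31/1
= 341

S_5 = 341


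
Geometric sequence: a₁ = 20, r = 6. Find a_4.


aₙ = a₁·r^(n-1)
= 20×6^3
= 20×216
= 4320

a_4 = 4320


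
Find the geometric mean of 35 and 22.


GM = √(35×22) = √770 = 27.7489

GM = 27.7489


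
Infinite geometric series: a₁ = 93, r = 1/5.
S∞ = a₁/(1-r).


S∞ = a₁/(1-r) = 93/(1 - 1/5)
= 93/(4/5)
= 465/4

S∞ = 465/4


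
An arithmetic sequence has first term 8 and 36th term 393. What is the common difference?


d = (aₙ - a₁)/(n-1)
= (393 - 8)/(36-1)
= 385/35 = 11

d = 11


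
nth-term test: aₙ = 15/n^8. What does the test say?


lim(n→∞) 15/n^8 = 0
lim aₙ = 0 → nth-term test is INCONCLUSIVE
(Need other tests; this is actually a convergent p-series with p=8 > 1)

Inconclusive (lim aₙ = 0; need another test)


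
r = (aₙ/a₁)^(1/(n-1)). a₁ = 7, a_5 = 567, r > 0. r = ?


r^(n-1) = aₙ/a₁
r^4 = 567/7 = 81
r = 81^(1/4)
= ±3; taking r > 0 gives r = 3

r = 3


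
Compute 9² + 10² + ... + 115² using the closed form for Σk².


Σₖ₌9^115 k² = Σₖ₌₁^115 k² − Σₖ₌₁^8 k²
= 115·116·231/6 − 8·9·17/6
= 513590 − 204 = 513386

Σk² = 513386


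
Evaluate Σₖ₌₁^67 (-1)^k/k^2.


S = -1 + 1/4 - 1/9 + 1/16 - 1/25 + 1/36 - 1/49 + 1/64 ± ...
= -0.8226
(Full series converges to -π²/12 ≈ -0.8225)

S_67 = -0.8226


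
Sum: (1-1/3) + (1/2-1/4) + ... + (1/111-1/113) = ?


Telescoping with gap 2: two head and two tail terms survive.
= (1 + 1/2) - (1/112 + 1/113)
= 3/2 - 1/112 - 1/113 = 18759/12656

Sum = 18759/12656


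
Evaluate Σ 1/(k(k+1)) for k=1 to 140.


1/(k(k+1)) = 1/k - 1/(k+1) (partial fractions)
Telescoping: Σ = 1 - 1/141 = 140/141

Sum = 140/141


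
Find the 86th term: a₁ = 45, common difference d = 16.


aₙ = a₁ + (n-1)d
= 45 + (86-1)×16
= 45 + 1360
= 1405

a_86 = 1405


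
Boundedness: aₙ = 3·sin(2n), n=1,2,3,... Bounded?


For all n, -1 ≤ sin(2n) ≤ 1, so -3 ≤ 3·sin(2n) ≤ 3
Lower bound: -3, Upper bound: 3
The sequence IS bounded

Bounded (-3 ≤ aₙ ≤ 3)


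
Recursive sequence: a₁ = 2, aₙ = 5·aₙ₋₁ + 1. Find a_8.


Computing step by step:
a_1 = 2
a_2 = 11
a_3 = 56
a_4 = 281
a_5 = 1406
a_6 = 7031
a_7 = 35156
a_8 = 175781


a_8 = 175781


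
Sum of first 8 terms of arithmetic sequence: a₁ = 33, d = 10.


aₙ = 33 + (8-1)×10 = 103
Sₙ = n(a₁+aₙ)/2 = 8×(33+103)/2
= 8×136/2 = 544

S_8 = 544


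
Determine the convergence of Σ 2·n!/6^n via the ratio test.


aₙ = 2·n!/6^n
a_{n+1}/aₙ = (n+1)!/6^(n+1) × 6^n/n!  (constant 2 cancels)
= (n+1)/6
L = lim(n→∞) (n+1)/6 = ∞
L > 1 → series DIVERGES

Diverges (ratio test: L = ∞ > 1)


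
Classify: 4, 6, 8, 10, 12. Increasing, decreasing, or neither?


Differences: 2, 2, 2, 2
All differences > 0 → strictly INCREASING

Monotonically increasing


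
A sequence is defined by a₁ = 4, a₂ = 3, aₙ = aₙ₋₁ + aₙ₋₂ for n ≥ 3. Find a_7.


Computing iteratively: 4, 3, 7, 10, 17, 27, 44
a_7 = 44

a_7 = 44


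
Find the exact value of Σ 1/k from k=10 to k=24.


Σₖ₌10^24 1/k = 1/10 + 1/11 + 1/12 + ... + 1/24
= 5070400799/5354228880
≈ 0.947

Sum = 5070400799/5354228880 ≈ 0.947


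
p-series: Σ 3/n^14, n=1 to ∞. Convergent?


p-series test: Σ c/n^p converges if p > 1, diverges if p ≤ 1 (constant c > 0 doesn't affect convergence).
p = 14
14 > 1 → CONVERGES

Converges (p = 14 > 1)


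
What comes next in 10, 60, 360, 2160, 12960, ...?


Pattern: geometric (r=6)
Terms: 10, 60, 360, 2160, 12960
Next term = 77760

Next term = 77760


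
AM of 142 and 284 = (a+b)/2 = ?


AM = (142 + 284)/2 = 426/2 = 213

AM = 213


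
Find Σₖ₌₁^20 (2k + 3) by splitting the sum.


Σ(2k+3) = 2·Σk + 3·n
= 2·210 + 3·20
= 420 + 60 = 480

Σ = 480


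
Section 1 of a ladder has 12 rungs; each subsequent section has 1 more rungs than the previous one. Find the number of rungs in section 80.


aₙ = a₁ + (n-1)d
= 12 + (80-1)×1
= 12 + 79
= 91

a_80 = 91


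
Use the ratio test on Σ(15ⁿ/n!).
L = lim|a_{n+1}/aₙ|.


aₙ = 15^n/n!
a_{n+1}/aₙ = 15^(n+1)/(n+1)! × n!/15^n
= 15/(n+1)
L = lim(n→∞) 15/(n+1) = 0
L < 1 → series CONVERGES

Converges (ratio test: L = 0 < 1)


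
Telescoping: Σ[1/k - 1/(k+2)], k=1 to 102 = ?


Telescoping with gap 2: two head and two tail terms survive.
= (1 + 1/2) - (1/103 + 1/104)
= 3/2 - 1/103 - 1/104 = 15861/10712

Sum = 15861/10712


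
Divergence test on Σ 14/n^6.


lim(n→∞) 14/n^6 = 0
lim aₙ = 0 → nth-term test is INCONCLUSIVE
(Need other tests; this is actually a convergent p-series with p=6 > 1)

Inconclusive (lim aₙ = 0; need another test)


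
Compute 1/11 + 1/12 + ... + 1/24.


Σₖ₌11^24 1/k = 1/11 + 1/12 + 1/13 + ... + 1/24
= 4534977911/5354228880
≈ 0.847

Sum = 4534977911/5354228880 ≈ 0.847


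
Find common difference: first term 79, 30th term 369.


d = (aₙ - a₁)/(n-1)
= (369 - 79)/(30-1)
= 290/29 = 10

d = 10


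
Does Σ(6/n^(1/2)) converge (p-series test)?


p-series test: Σ c/n^p converges if p > 1, diverges if p ≤ 1 (constant c > 0 doesn't affect convergence).
p = 1/2
1/2 ≤ 1 → DIVERGES

Diverges (p = 1/2 ≤ 1)


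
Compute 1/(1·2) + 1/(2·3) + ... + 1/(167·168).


1/(k(k+1)) = 1/k - 1/(k+1) (partial fractions)
Telescoping: Σ = 1 - 1/168 = 167/168

Sum = 167/168


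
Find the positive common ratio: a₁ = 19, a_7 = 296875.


r^(n-1) = aₙ/a₁
r^6 = 296875/19 = 15625
r = 15625^(1/6)
= ±5; taking r > 0 gives r = 5

r = 5


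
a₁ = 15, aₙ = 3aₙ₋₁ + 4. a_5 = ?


Computing step by step:
a_1 = 15
a_2 = 49
a_3 = 151
a_4 = 457
a_5 = 1375


a_5 = 1375


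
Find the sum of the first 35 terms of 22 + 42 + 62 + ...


aₙ = 22 + (35-1)×20 = 702
Sₙ = n(a₁+aₙ)/2 = 35×(22+702)/2
= 35×724/2 = 12670

S_35 = 12670


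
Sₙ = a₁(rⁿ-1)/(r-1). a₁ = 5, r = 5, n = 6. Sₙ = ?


Sₙ = 5×(5^6 - 1)/(5 - 1)
= 5×(15625 - 1)/4
= 5×15624/4
= 19530

S_6 = 19530


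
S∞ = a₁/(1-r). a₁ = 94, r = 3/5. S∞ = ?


S∞ = a₁/(1-r) = 94/(1 - 3/5)
= 94/(2/5)
= 235

S∞ = 235


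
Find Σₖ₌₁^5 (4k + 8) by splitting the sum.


Σ(4k+8) = 4·Σk + 8·n
= 4·15 + 8·5
= 60 + 40 = 100

Σ = 100


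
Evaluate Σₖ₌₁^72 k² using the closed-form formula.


n = 72
n(n+1)(2n+1)/6 = 72×73×145/6
= 762120/6 = 127020

Σk² = 127020


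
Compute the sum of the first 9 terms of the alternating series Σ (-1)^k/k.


S = -1 + 1/2 - 1/3 + 1/4 - 1/5 + 1/6 - 1/7 + 1/8 ± ...
= -0.7456
(Full series converges to -ln(2) ≈ -0.6931)

S_9 = -0.7456


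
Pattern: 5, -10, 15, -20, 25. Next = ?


Pattern: alternating sign, magnitude arithmetic (d=5)
Terms: 5, -10, 15, -20, 25
Next term = -30

Next term = -30


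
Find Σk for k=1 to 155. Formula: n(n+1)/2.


n(n+1)/2 = 155×156/2 = 24180/2 = 12090

Σk = 12090


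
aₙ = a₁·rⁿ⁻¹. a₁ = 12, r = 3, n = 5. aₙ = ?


aₙ = a₁·r^(n-1)
= 12×3^4
= 12×81
= 972

a_5 = 972


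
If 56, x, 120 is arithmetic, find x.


AM = (56 + 120)/2 = 176/2 = 88

AM = 88


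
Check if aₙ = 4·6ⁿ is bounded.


aₙ = 4·6ⁿ → as n→∞, aₙ→∞ (since base 6 > 1)
No finite upper bound exists
The sequence is UNBOUNDED

Unbounded (aₙ → ∞ as n → ∞)


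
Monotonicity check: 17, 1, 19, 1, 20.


Differences: -16, 18, -18, 19
Difference at position 2 is +18 (> 0) but position 1 is -16 (< 0) — sequence both rises and falls
→ NOT monotonic

Not monotonic


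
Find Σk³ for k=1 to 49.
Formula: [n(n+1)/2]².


n(n+1)/2 = 49×50/2 = 1225
Σk³ = 1225² = 1500625

Σk³ = 1500625


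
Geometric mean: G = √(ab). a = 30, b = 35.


GM = √(30×35) = √1050 = 32.4037

GM = 32.4037


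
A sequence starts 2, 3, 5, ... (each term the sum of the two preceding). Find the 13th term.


Computing iteratively: 2, 3, 5, 8, 13, 21, 34, 55, 89, 144, 233, 377, ...
a_13 = 610

a_13 = 610


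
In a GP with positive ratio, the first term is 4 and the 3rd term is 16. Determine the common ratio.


r^(n-1) = aₙ/a₁
r^2 = 16/4 = 4
r = 4^(1/2)
= ±2; taking r > 0 gives r = 2

r = 2


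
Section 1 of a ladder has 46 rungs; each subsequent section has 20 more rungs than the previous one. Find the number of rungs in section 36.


aₙ = a₁ + (n-1)d
= 46 + (36-1)×20
= 46 + 700
= 746

a_36 = 746


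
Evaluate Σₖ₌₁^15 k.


n(n+1)/2 = 15×16/2 = 240/2 = 120

Σk = 120


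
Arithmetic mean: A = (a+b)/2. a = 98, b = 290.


AM = (98 + 290)/2 = 388/2 = 194

AM = 194


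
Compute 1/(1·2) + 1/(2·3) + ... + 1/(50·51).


1/(k(k+1)) = 1/k - 1/(k+1) (partial fractions)
Telescoping: Σ = 1 - 1/51 = 50/51

Sum = 50/51


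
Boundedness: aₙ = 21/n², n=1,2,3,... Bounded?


a₁ = 21, a₂ = 21/4, a₃ = 21/9, ...
0 < aₙ ≤ 21 for all n ≥ 1
The sequence IS bounded

Bounded (0 < aₙ ≤ 21)


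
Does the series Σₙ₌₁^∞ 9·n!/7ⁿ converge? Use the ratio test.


aₙ = 9·n!/7^n
a_{n+1}/aₙ = (n+1)!/7^(n+1) × 7^n/n!  (constant 9 cancels)
= (n+1)/7
L = lim(n→∞) (n+1)/7 = ∞
L > 1 → series DIVERGES

Diverges (ratio test: L = ∞ > 1)


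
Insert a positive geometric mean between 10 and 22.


GM = √(10×22) = √220 = 14.8324

GM = 14.8324


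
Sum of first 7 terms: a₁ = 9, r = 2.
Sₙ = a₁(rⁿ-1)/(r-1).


Sₙ = 9×(2^7 - 1)/(2 - 1)
= 9×(128 - 1)/1
= 9×127/1
= 1143

S_7 = 1143


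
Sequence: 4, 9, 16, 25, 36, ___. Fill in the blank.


Pattern: perfect squares: n²
Terms: 4, 9, 16, 25, 36
Next term = 49

Next term = 49


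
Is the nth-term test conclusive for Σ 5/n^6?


lim(n→∞) 5/n^6 = 0
lim aₙ = 0 → nth-term test is INCONCLUSIVE
(Need other tests; this is actually a convergent p-series with p=6 > 1)

Inconclusive (lim aₙ = 0; need another test)


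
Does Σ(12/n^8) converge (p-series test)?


p-series test: Σ c/n^p converges if p > 1, diverges if p ≤ 1 (constant c > 0 doesn't affect convergence).
p = 8
8 > 1 → CONVERGES

Converges (p = 8 > 1)


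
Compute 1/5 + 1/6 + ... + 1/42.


Σₖ₌5^42 1/k = 1/5 + 1/6 + 1/7 + ... + 1/42
= 6382359803740019/2844937529085600
≈ 2.2434

Sum = 6382359803740019/2844937529085600 ≈ 2.2434


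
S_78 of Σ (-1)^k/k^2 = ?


S = -1 + 1/4 - 1/9 + 1/16 - 1/25 + 1/36 - 1/49 + 1/64 ± ...
= -0.8224
(Full series converges to -π²/12 ≈ -0.8225)

S_78 = -0.8224


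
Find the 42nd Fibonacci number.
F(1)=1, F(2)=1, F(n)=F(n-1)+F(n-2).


Fibonacci sequence: 1, 1, 2, 3, 5, 8, 13, 21, 34, 55, 89, ...
F(42) = 267914296

F(42) = 267914296


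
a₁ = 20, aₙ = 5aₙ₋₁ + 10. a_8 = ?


Computing step by step:
a_1 = 20
a_2 = 110
a_3 = 560
a_4 = 2810
a_5 = 14060
a_6 = 70310
a_7 = 351560
a_8 = 1757810


a_8 = 1757810


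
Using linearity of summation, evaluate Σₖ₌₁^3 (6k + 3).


Σ(6k+3) = 6·Σk + 3·n
= 6·6 + 3·3
= 36 + 9 = 45

Σ = 45


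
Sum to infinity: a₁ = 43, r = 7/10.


S∞ = a₁/(1-r) = 43/(1 - 7/10)
= 43/(3/10)
= 430/3

S∞ = 430/3


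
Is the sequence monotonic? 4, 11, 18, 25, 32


Differences: 7, 7, 7, 7
All differences > 0 → strictly INCREASING

Monotonically increasing


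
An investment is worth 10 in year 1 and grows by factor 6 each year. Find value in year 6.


aₙ = a₁·r^(n-1)
= 10×6^5
= 10×7776
= 77760

a_6 = 77760


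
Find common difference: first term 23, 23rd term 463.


d = (aₙ - a₁)/(n-1)
= (463 - 23)/(23-1)
= 440/22 = 20

d = 20


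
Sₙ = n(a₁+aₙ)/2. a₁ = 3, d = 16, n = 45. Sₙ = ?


aₙ = 3 + (45-1)×16 = 707
Sₙ = n(a₁+aₙ)/2 = 45×(3+707)/2
= 45×710/2 = 15975

S_45 = 15975


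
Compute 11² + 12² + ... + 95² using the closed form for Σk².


Σₖ₌11^95 k² = Σₖ₌₁^95 k² − Σₖ₌₁^10 k²
= 95·96·191/6 − 10·11·21/6
= 290320 − 385 = 289935

Σk² = 289935


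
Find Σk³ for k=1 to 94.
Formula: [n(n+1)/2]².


n(n+1)/2 = 94×95/2 = 4465
Σk³ = 4465² = 19936225

Σk³ = 19936225


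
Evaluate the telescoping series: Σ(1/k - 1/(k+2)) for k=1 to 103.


Telescoping with gap 2: two head and two tail terms survive.
= (1 + 1/2) - (1/104 + 1/105)
= 3/2 - 1/104 - 1/105 = 16171/10920

Sum = 16171/10920


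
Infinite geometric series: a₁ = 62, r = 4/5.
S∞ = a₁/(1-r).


S∞ = a₁/(1-r) = 62/(1 - 4/5)
= 62/(1/5)
= 310

S∞ = 310


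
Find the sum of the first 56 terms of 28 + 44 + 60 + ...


aₙ = 28 + (56-1)×16 = 908
Sₙ = n(a₁+aₙ)/2 = 56×(28+908)/2
= 56×936/2 = 26208

S_56 = 26208


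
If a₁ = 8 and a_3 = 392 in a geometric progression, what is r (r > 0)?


r^(n-1) = aₙ/a₁
r^2 = 392/8 = 49
r = 49^(1/2)
= ±7; taking r > 0 gives r = 7

r = 7


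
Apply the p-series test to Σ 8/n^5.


p-series test: Σ c/n^p converges if p > 1, diverges if p ≤ 1 (constant c > 0 doesn't affect convergence).
p = 5
5 > 1 → CONVERGES

Converges (p = 5 > 1)


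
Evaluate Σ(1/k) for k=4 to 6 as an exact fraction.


Σₖ₌4^6 1/k = 1/4 + 1/5 + 1/6
= 37/60
≈ 0.6167

Sum = 37/60 ≈ 0.6167


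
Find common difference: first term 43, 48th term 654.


d = (aₙ - a₁)/(n-1)
= (654 - 43)/(48-1)
= 611/47 = 13

d = 13


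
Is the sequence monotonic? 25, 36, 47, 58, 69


Differences: 11, 11, 11, 11
All differences > 0 → strictly INCREASING

Monotonically increasing


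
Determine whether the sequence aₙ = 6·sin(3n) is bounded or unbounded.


For all n, -1 ≤ sin(3n) ≤ 1, so -6 ≤ 6·sin(3n) ≤ 6
Lower bound: -6, Upper bound: 6
The sequence IS bounded

Bounded (-6 ≤ aₙ ≤ 6)


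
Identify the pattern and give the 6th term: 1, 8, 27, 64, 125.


Pattern: perfect cubes: n³
Terms: 1, 8, 27, 64, 125
Next term = 216

Next term = 216


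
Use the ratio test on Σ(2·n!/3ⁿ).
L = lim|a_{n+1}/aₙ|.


aₙ = 2·n!/3^n
a_{n+1}/aₙ = (n+1)!/3^(n+1) × 3^n/n!  (constant 2 cancels)
= (n+1)/3
L = lim(n→∞) (n+1)/3 = ∞
L > 1 → series DIVERGES

Diverges (ratio test: L = ∞ > 1)


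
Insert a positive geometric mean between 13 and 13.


GM = √(13×13) = √169 = 13

GM = 13


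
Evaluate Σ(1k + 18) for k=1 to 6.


Σ(1k+18) = 1·Σk + 18·n
= 1·21 + 18·6
= 21 + 108 = 129

Σ = 129


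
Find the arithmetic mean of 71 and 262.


AM = (71 + 262)/2 = 333/2 = 166.5

AM = 166.5


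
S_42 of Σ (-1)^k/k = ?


S = -1 + 1/2 - 1/3 + 1/4 - 1/5 + 1/6 - 1/7 + 1/8 ± ...
= -0.6814
(Full series converges to -ln(2) ≈ -0.6931)

S_42 = -0.6814


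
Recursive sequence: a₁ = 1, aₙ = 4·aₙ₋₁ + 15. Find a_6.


Computing step by step:
a_1 = 1
a_2 = 19
a_3 = 91
a_4 = 379
a_5 = 1531
a_6 = 6139


a_6 = 6139


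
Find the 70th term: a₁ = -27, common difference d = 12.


aₙ = a₁ + (n-1)d
= -27 + (70-1)×12
= -27 + 828
= 801

a_70 = 801


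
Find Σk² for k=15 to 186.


Σₖ₌15^186 k² = Σₖ₌₁^186 k² − Σₖ₌₁^14 k²
= 186·187·373/6 − 14·15·29/6
= 2162281 − 1015 = 2161266

Σk² = 2161266


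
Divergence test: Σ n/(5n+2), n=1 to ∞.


lim(n→∞) n/(5n+2) = 1/5 = 1/5  (divide numerator and denominator by n)
lim aₙ = 1/5 ≠ 0 → series DIVERGES

Diverges (lim aₙ = 1/5 ≠ 0)


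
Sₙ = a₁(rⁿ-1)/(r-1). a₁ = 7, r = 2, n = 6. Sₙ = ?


Sₙ = 7×(2^6 - 1)/(2 - 1)
= 7×(64 - 1)/1
= 7×63/1
= 441

S_6 = 441


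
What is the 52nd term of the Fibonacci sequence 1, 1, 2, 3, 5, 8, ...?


Fibonacci sequence: 1, 1, 2, 3, 5, 8, 13, 21, 34, 55, 89, ...
F(52) = 32951280099

F(52) = 32951280099


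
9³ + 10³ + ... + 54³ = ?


Σₖ₌9^54 k³ = [54·55/2]² − [8·9/2]²
= 2205225 − 1296 = 2203929

Σk³ = 2203929


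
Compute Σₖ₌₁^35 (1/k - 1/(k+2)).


Telescoping with gap 2: two head and two tail terms survive.
= (1 + 1/2) - (1/36 + 1/37)
= 3/2 - 1/36 - 1/37 = 1925/1332

Sum = 1925/1332


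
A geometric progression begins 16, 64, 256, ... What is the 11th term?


aₙ = a₁·r^(n-1)
= 16×4^10
= 16×1048576
= 16777216

a_11 = 16777216


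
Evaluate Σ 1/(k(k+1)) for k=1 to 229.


1/(k(k+1)) = 1/k - 1/(k+1) (partial fractions)
Telescoping: Σ = 1 - 1/230 = 229/230

Sum = 229/230


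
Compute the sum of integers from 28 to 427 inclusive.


Σₖ₌28^427 k = Σₖ₌₁^427 k − Σₖ₌₁^27 k
= 427·428/2 − 27·28/2
= 91378 − 378 = 91000

Σk = 91000


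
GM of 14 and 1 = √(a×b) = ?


GM = √(14×1) = √14 = 3.7417

GM = 3.7417


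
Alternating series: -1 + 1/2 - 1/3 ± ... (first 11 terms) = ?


S = -1 + 1/2 - 1/3 + 1/4 - 1/5 + 1/6 - 1/7 + 1/8 ± ...
= -0.7365
(Full series converges to -ln(2) ≈ -0.6931)

S_11 = -0.7365


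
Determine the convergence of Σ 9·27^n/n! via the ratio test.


aₙ = 9·27^n/n!
a_{n+1}/aₙ = 27^(n+1)/(n+1)! × n!/27^n  (constant 9 cancels)
= 27/(n+1)
L = lim(n→∞) 27/(n+1) = 0
L < 1 → series CONVERGES

Converges (ratio test: L = 0 < 1)


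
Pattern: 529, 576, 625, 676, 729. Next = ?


Pattern: perfect squares: n²
Terms: 529, 576, 625, 676, 729
Next term = 784

Next term = 784


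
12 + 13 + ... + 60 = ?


Σₖ₌12^60 k = Σₖ₌₁^60 k − Σₖ₌₁^11 k
= 60·61/2 − 11·12/2
= 1830 − 66 = 1764

Σk = 1764


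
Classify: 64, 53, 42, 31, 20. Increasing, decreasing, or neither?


Differences: -11, -11, -11, -11
All differences < 0 → strictly DECREASING

Monotonically decreasing


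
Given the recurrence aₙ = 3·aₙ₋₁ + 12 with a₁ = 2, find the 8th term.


Computing step by step:
a_1 = 2
a_2 = 18
a_3 = 66
a_4 = 210
a_5 = 642
a_6 = 1938
a_7 = 5826
a_8 = 17490


a_8 = 17490


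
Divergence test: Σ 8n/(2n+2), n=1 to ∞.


lim(n→∞) 8n/(2n+2) = 8/2 = 4  (divide numerator and denominator by n)
lim aₙ = 4 ≠ 0 → series DIVERGES

Diverges (lim aₙ = 4 ≠ 0)


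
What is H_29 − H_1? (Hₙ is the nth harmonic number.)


Σₖ₌2^29 1/k = 1/2 + 1/3 + 1/4 + ... + 1/29
= 6897956948587/2329089562800
≈ 2.9617

Sum = 6897956948587/2329089562800 ≈ 2.9617


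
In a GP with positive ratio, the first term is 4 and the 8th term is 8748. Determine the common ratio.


r^(n-1) = aₙ/a₁
r^7 = 8748/4 = 2187
r = 2187^(1/7)
= 3

r = 3


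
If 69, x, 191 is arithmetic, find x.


AM = (69 + 191)/2 = 260/2 = 130

AM = 130


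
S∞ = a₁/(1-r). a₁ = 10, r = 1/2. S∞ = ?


S∞ = a₁/(1-r) = 10/(1 - 1/2)
= 10/(1/2)
= 20

S∞ = 20


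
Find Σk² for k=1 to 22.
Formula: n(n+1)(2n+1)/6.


n = 22
n(n+1)(2n+1)/6 = 22×23×45/6
= 22770/6 = 3795

Σk² = 3795


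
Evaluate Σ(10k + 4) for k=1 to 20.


Σ(10k+4) = 10·Σk + 4·n
= 10·210 + 4·20
= 2100 + 80 = 2180

Σ = 2180


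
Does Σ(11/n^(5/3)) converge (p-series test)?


p-series test: Σ c/n^p converges if p > 1, diverges if p ≤ 1 (constant c > 0 doesn't affect convergence).
p = 5/3
5/3 > 1 → CONVERGES

Converges (p = 5/3 > 1)


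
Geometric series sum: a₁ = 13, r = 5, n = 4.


Sₙ = 13×(5^4 - 1)/(5 - 1)
= 13×(625 - 1)/4
= 13×624/4
= 2028

S_4 = 2028


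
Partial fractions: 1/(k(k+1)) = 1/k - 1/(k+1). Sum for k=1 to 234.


1/(k(k+1)) = 1/k - 1/(k+1) (partial fractions)
Telescoping: Σ = 1 - 1/235 = 234/235

Sum = 234/235


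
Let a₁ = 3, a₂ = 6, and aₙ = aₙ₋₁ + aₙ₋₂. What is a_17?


Computing iteratively: 3, 6, 9, 15, 24, 39, 63, 102, 165, 267, 432, 699, ...
a_17 = 7752

a_17 = 7752


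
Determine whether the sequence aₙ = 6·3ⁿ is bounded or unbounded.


aₙ = 6·3ⁿ → as n→∞, aₙ→∞ (since base 3 > 1)
No finite upper bound exists
The sequence is UNBOUNDED

Unbounded (aₙ → ∞ as n → ∞)


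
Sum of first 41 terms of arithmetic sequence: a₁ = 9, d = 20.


aₙ = 9 + (41-1)×20 = 809
Sₙ = n(a₁+aₙ)/2 = 41×(9+809)/2
= 41×818/2 = 16769

S_41 = 16769


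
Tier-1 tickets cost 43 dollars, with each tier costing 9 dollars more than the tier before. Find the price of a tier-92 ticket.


aₙ = a₁ + (n-1)d
= 43 + (92-1)×9
= 43 + 819
= 862

a_92 = 862


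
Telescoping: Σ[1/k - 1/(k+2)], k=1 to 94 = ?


Telescoping with gap 2: two head and two tail terms survive.
= (1 + 1/2) - (1/95 + 1/96)
= 3/2 - 1/95 - 1/96 = 13489/9120

Sum = 13489/9120


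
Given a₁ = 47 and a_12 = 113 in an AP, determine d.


d = (aₙ - a₁)/(n-1)
= (113 - 47)/(12-1)
= 66/11 = 6

d = 6


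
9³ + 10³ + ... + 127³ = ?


Σₖ₌9^127 k³ = [127·128/2]² − [8·9/2]²
= 66064384 − 1296 = 66063088

Σk³ = 66063088


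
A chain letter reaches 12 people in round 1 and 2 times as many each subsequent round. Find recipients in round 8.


aₙ = a₁·r^(n-1)
= 12×2^7
= 12×128
= 1536

a_8 = 1536


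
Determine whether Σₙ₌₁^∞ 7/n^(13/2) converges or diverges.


p-series test: Σ c/n^p converges if p > 1, diverges if p ≤ 1 (constant c > 0 doesn't affect convergence).
p = 13/2
13/2 > 1 → CONVERGES

Converges (p = 13/2 > 1)


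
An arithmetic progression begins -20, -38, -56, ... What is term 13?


aₙ = a₁ + (n-1)d
= -20 + (13-1)×-18
= -20 - 216
= -236

a_13 = -236


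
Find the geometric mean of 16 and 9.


GM = √(16×9) = √144 = 12

GM = 12


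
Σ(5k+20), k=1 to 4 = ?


Σ(5k+20) = 5·Σk + 20·n
= 5·10 + 20·4
= 50 + 80 = 130

Σ = 130


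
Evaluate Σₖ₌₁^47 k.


n(n+1)/2 = 47×48/2 = 2256/2 = 1128

Σk = 1128


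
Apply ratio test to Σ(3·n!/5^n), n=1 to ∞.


aₙ = 3·n!/5^n
a_{n+1}/aₙ = (n+1)!/5^(n+1) × 5^n/n!  (constant 3 cancels)
= (n+1)/5
L = lim(n→∞) (n+1)/5 = ∞
L > 1 → series DIVERGES

Diverges (ratio test: L = ∞ > 1)


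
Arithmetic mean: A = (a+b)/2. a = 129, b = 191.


AM = (129 + 191)/2 = 320/2 = 160

AM = 160


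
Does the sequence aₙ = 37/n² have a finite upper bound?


a₁ = 37, a₂ = 37/4, a₃ = 37/9, ...
0 < aₙ ≤ 37 for all n ≥ 1
The sequence IS bounded

Bounded (0 < aₙ ≤ 37)


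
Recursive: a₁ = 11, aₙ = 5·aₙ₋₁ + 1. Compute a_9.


Computing step by step:
a_1 = 11
a_2 = 56
a_3 = 281
a_4 = 1406
a_5 = 7031
a_6 = 35156
a_7 = 175781
a_8 = 878906
a_9 = 4394531


a_9 = 4394531


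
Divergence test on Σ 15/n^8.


lim(n→∞) 15/n^8 = 0
lim aₙ = 0 → nth-term test is INCONCLUSIVE
(Need other tests; this is actually a convergent p-series with p=8 > 1)

Inconclusive (lim aₙ = 0; need another test)


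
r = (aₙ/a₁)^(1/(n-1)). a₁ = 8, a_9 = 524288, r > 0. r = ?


r^(n-1) = aₙ/a₁
r^8 = 524288/8 = 65536
r = 65536^(1/8)
= ±4; taking r > 0 gives r = 4

r = 4


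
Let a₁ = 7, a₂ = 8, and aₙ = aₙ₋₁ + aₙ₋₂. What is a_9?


Computing iteratively: 7, 8, 15, 23, 38, 61, 99, 160, 259
a_9 = 259

a_9 = 259


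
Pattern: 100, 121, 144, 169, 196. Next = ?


Pattern: perfect squares: n²
Terms: 100, 121, 144, 169, 196
Next term = 225

Next term = 225


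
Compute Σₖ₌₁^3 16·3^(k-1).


Sₙ = 16×(3^3 - 1)/(3 - 1)
= 16×(27 - 1)/2
= 16×26/2
= 208

S_3 = 208


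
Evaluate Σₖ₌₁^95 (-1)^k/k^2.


S = -1 + 1/4 - 1/9 + 1/16 - 1/25 + 1/36 - 1/49 + 1/64 ± ...
= -0.8225
(Full series converges to -π²/12 ≈ -0.8225)

S_95 = -0.8225


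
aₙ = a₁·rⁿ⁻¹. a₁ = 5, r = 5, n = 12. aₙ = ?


aₙ = a₁·r^(n-1)
= 5×5^11
= 5×48828125
= 244140625

a_12 = 244140625


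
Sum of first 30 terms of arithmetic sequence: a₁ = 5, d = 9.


aₙ = 5 + (30-1)×9 = 266
Sₙ = n(a₁+aₙ)/2 = 30×(5+266)/2
= 30×271/2 = 4065

S_30 = 4065


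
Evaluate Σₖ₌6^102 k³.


Σₖ₌6^102 k³ = [102·103/2]² − [5·6/2]²
= 27594009 − 225 = 27593784

Σk³ = 27593784


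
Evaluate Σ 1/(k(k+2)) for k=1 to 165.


1/(k(k+2)) = (1/2)·(1/k - 1/(k+2)) (partial fractions)
Telescoping: Σ = (1/2)·(1 + 1/2 - 1/166 - 1/167) = 20625/27722

Sum = 20625/27722
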